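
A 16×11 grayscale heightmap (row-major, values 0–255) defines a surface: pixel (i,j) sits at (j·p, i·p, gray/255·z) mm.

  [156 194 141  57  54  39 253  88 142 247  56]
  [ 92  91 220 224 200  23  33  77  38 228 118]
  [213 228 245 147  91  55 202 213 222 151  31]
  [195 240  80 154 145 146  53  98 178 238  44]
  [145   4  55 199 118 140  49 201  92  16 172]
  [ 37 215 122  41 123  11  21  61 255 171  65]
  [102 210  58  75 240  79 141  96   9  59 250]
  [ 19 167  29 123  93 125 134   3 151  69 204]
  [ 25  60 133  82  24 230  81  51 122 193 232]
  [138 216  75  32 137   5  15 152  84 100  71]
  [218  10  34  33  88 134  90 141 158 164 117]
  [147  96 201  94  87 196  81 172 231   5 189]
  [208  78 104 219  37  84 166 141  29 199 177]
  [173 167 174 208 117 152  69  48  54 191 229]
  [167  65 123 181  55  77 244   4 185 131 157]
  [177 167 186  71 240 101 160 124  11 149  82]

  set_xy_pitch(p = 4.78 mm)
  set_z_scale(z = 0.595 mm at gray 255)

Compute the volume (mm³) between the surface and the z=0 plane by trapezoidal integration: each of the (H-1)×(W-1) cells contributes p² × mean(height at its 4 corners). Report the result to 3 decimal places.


969.296

height_mm = gray/255 × 0.595; cell vol = 4.78² × mean(4 corners)
unit = 4.78² × 0.595 / (4×255) = 0.0133282 mm³ per gray-sum
row 0: Σ corner-gray over 10 cells = 5120  → 68.2406
row 1: Σ corner-gray over 10 cells = 5830  → 77.7036
row 2: Σ corner-gray over 10 cells = 6255  → 83.3681
row 3: Σ corner-gray over 10 cells = 4968  → 66.2147
row 4: Σ corner-gray over 10 cells = 4207  → 56.0719
row 5: Σ corner-gray over 10 cells = 4428  → 59.0174
row 6: Σ corner-gray over 10 cells = 4297  → 57.2714
row 7: Σ corner-gray over 10 cells = 4220  → 56.2451
row 8: Σ corner-gray over 10 cells = 4050  → 53.9793
row 9: Σ corner-gray over 10 cells = 3880  → 51.7135
row 10: Σ corner-gray over 10 cells = 4701  → 62.6560
row 11: Σ corner-gray over 10 cells = 5161  → 68.7870
row 12: Σ corner-gray over 10 cells = 5261  → 70.1198
row 13: Σ corner-gray over 10 cells = 5216  → 69.5201
row 14: Σ corner-gray over 10 cells = 5131  → 68.3872
Σ rows: total corner-gray = 72725  → 969.2958 mm³


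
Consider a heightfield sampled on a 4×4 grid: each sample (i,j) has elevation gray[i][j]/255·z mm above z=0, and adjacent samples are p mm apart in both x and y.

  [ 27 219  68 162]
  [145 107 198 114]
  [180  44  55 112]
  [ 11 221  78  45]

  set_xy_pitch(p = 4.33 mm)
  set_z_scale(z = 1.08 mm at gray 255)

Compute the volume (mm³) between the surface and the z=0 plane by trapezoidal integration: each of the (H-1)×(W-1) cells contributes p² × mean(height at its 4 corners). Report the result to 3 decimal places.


height_mm = gray/255 × 1.08; cell vol = 4.33² × mean(4 corners)
unit = 4.33² × 1.08 / (4×255) = 0.0198518 mm³ per gray-sum
row 0: Σ corner-gray over 3 cells = 1632  → 32.3981
row 1: Σ corner-gray over 3 cells = 1359  → 26.9786
row 2: Σ corner-gray over 3 cells = 1144  → 22.7104
Σ rows: total corner-gray = 4135  → 82.0871 mm³

82.087


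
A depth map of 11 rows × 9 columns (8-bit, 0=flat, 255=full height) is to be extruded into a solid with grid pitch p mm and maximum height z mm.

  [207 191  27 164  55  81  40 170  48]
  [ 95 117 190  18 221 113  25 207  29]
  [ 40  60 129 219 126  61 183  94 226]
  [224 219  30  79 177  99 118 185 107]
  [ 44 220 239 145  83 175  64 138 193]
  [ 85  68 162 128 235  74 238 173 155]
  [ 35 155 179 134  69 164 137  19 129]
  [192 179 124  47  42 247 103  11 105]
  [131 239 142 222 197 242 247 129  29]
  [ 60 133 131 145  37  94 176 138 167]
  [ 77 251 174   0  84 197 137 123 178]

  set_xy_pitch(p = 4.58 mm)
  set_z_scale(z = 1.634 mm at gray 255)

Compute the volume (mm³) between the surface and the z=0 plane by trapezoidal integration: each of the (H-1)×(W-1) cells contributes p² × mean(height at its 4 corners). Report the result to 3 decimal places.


1437.082

height_mm = gray/255 × 1.634; cell vol = 4.58² × mean(4 corners)
unit = 4.58² × 1.634 / (4×255) = 0.0336034 mm³ per gray-sum
row 0: Σ corner-gray over 8 cells = 3617  → 121.5434
row 1: Σ corner-gray over 8 cells = 3916  → 131.5908
row 2: Σ corner-gray over 8 cells = 4155  → 139.6220
row 3: Σ corner-gray over 8 cells = 4510  → 151.5512
row 4: Σ corner-gray over 8 cells = 4761  → 159.9856
row 5: Σ corner-gray over 8 cells = 4274  → 143.6208
row 6: Σ corner-gray over 8 cells = 3681  → 123.6940
row 7: Σ corner-gray over 8 cells = 4799  → 161.2626
row 8: Σ corner-gray over 8 cells = 4931  → 165.6982
row 9: Σ corner-gray over 8 cells = 4122  → 138.5131
Σ rows: total corner-gray = 42766  → 1437.0817 mm³


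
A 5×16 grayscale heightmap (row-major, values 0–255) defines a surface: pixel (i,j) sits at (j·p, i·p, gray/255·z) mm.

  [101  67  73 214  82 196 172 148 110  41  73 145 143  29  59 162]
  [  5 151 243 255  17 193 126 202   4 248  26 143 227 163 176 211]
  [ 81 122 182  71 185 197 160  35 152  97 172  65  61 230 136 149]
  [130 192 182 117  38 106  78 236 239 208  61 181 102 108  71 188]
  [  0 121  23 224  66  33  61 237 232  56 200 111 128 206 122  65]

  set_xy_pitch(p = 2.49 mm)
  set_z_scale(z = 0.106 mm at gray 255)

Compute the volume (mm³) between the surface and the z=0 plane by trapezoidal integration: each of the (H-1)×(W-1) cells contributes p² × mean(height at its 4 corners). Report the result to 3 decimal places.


height_mm = gray/255 × 0.106; cell vol = 2.49² × mean(4 corners)
unit = 2.49² × 0.106 / (4×255) = 0.000644324 mm³ per gray-sum
row 0: Σ corner-gray over 15 cells = 7931  → 5.1101
row 1: Σ corner-gray over 15 cells = 8524  → 5.4922
row 2: Σ corner-gray over 15 cells = 8116  → 5.2293
row 3: Σ corner-gray over 15 cells = 7861  → 5.0650
Σ rows: total corner-gray = 32432  → 20.8967 mm³

20.897


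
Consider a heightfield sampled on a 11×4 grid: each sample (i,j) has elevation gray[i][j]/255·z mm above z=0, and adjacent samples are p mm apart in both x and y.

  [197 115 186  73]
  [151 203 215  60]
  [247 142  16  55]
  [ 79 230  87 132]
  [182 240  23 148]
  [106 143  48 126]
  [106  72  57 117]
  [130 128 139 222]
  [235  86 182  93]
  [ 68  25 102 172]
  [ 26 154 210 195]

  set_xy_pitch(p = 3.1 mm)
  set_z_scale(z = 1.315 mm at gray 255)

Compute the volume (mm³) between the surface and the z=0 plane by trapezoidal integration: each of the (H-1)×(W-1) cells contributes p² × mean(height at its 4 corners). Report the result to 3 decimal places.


height_mm = gray/255 × 1.315; cell vol = 3.1² × mean(4 corners)
unit = 3.1² × 1.315 / (4×255) = 0.0123894 mm³ per gray-sum
row 0: Σ corner-gray over 3 cells = 1919  → 23.7752
row 1: Σ corner-gray over 3 cells = 1665  → 20.6283
row 2: Σ corner-gray over 3 cells = 1463  → 18.1256
row 3: Σ corner-gray over 3 cells = 1701  → 21.0743
row 4: Σ corner-gray over 3 cells = 1470  → 18.2124
row 5: Σ corner-gray over 3 cells = 1095  → 13.5664
row 6: Σ corner-gray over 3 cells = 1367  → 16.9363
row 7: Σ corner-gray over 3 cells = 1750  → 21.6814
row 8: Σ corner-gray over 3 cells = 1358  → 16.8248
row 9: Σ corner-gray over 3 cells = 1443  → 17.8779
Σ rows: total corner-gray = 15231  → 188.7024 mm³

188.702


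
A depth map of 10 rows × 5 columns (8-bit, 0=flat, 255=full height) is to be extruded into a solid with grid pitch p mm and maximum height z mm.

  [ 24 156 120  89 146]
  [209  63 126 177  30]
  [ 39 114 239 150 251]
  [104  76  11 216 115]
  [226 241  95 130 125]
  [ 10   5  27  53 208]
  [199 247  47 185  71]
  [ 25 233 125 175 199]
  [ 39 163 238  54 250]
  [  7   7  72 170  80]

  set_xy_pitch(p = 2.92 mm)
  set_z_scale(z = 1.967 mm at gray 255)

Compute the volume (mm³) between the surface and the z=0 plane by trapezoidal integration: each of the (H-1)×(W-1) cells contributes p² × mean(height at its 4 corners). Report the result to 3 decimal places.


height_mm = gray/255 × 1.967; cell vol = 2.92² × mean(4 corners)
unit = 2.92² × 1.967 / (4×255) = 0.0164426 mm³ per gray-sum
row 0: Σ corner-gray over 4 cells = 1871  → 30.7641
row 1: Σ corner-gray over 4 cells = 2267  → 37.2753
row 2: Σ corner-gray over 4 cells = 2121  → 34.8747
row 3: Σ corner-gray over 4 cells = 2108  → 34.6610
row 4: Σ corner-gray over 4 cells = 1671  → 27.4755
row 5: Σ corner-gray over 4 cells = 1616  → 26.5712
row 6: Σ corner-gray over 4 cells = 2518  → 41.4024
row 7: Σ corner-gray over 4 cells = 2489  → 40.9256
row 8: Σ corner-gray over 4 cells = 1784  → 29.3336
Σ rows: total corner-gray = 18445  → 303.2833 mm³

303.283


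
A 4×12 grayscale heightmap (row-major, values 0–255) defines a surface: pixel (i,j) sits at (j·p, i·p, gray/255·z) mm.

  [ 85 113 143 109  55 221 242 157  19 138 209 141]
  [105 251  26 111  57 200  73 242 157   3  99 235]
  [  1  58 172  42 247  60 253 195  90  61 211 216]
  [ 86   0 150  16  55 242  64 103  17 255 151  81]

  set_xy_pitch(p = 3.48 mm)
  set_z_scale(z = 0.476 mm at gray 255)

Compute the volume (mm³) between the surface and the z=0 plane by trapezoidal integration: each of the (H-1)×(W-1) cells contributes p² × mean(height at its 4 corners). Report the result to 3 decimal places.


height_mm = gray/255 × 0.476; cell vol = 3.48² × mean(4 corners)
unit = 3.48² × 0.476 / (4×255) = 0.00565152 mm³ per gray-sum
row 0: Σ corner-gray over 11 cells = 5816  → 32.8692
row 1: Σ corner-gray over 11 cells = 5773  → 32.6262
row 2: Σ corner-gray over 11 cells = 5268  → 29.7722
Σ rows: total corner-gray = 16857  → 95.2677 mm³

95.268


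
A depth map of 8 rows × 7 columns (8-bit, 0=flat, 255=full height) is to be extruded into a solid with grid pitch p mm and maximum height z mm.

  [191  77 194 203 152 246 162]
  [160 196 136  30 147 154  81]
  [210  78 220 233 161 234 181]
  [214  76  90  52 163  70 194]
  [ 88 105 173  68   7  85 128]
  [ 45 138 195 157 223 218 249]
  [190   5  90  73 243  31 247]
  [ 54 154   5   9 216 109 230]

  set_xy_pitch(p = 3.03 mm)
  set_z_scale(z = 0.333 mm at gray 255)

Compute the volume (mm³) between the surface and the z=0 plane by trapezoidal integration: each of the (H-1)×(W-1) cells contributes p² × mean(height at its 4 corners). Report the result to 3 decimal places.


68.173

height_mm = gray/255 × 0.333; cell vol = 3.03² × mean(4 corners)
unit = 3.03² × 0.333 / (4×255) = 0.00299729 mm³ per gray-sum
row 0: Σ corner-gray over 6 cells = 3664  → 10.9821
row 1: Σ corner-gray over 6 cells = 3810  → 11.4197
row 2: Σ corner-gray over 6 cells = 3553  → 10.6494
row 3: Σ corner-gray over 6 cells = 2402  → 7.1995
row 4: Σ corner-gray over 6 cells = 3248  → 9.7352
row 5: Σ corner-gray over 6 cells = 3477  → 10.4216
row 6: Σ corner-gray over 6 cells = 2591  → 7.7660
Σ rows: total corner-gray = 22745  → 68.1734 mm³


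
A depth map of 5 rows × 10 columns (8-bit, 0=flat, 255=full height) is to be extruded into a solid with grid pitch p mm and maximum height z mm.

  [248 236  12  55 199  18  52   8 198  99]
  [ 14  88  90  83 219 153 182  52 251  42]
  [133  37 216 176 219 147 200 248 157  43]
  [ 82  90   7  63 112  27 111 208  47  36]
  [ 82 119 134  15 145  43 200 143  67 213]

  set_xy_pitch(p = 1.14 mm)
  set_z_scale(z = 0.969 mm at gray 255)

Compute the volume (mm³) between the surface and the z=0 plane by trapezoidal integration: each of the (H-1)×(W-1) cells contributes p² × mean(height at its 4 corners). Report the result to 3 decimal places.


21.435

height_mm = gray/255 × 0.969; cell vol = 1.14² × mean(4 corners)
unit = 1.14² × 0.969 / (4×255) = 0.00123462 mm³ per gray-sum
row 0: Σ corner-gray over 9 cells = 4195  → 5.1792
row 1: Σ corner-gray over 9 cells = 5268  → 6.5040
row 2: Σ corner-gray over 9 cells = 4424  → 5.4620
row 3: Σ corner-gray over 9 cells = 3475  → 4.2903
Σ rows: total corner-gray = 17362  → 21.4355 mm³


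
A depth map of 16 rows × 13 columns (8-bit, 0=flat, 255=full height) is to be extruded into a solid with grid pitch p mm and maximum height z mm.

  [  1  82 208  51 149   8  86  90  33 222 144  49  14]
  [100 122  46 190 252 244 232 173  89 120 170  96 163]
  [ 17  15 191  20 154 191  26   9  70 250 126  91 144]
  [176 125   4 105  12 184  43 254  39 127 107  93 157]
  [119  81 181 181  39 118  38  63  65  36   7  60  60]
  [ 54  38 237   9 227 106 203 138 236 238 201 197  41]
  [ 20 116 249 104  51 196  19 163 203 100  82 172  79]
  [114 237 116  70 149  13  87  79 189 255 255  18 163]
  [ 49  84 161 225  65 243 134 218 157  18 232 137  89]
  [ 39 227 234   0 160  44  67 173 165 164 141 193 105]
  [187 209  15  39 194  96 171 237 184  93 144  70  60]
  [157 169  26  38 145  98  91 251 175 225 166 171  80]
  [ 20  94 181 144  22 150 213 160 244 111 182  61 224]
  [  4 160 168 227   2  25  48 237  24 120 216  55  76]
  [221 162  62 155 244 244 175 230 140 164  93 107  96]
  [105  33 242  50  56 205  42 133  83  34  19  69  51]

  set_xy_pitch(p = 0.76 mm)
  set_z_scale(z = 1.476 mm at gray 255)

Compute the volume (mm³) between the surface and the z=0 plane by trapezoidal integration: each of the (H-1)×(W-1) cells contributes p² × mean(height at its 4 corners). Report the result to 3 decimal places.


76.744

height_mm = gray/255 × 1.476; cell vol = 0.76² × mean(4 corners)
unit = 0.76² × 1.476 / (4×255) = 0.000835821 mm³ per gray-sum
row 0: Σ corner-gray over 12 cells = 5990  → 5.0066
row 1: Σ corner-gray over 12 cells = 6178  → 5.1637
row 2: Σ corner-gray over 12 cells = 4966  → 4.1507
row 3: Σ corner-gray over 12 cells = 4436  → 3.7077
row 4: Σ corner-gray over 12 cells = 5672  → 4.7408
row 5: Σ corner-gray over 12 cells = 6764  → 5.6535
row 6: Σ corner-gray over 12 cells = 6222  → 5.2005
row 7: Σ corner-gray over 12 cells = 6699  → 5.5992
row 8: Σ corner-gray over 12 cells = 6766  → 5.6552
row 9: Σ corner-gray over 12 cells = 6431  → 5.3752
row 10: Σ corner-gray over 12 cells = 6498  → 5.4312
row 11: Σ corner-gray over 12 cells = 6715  → 5.6125
row 12: Σ corner-gray over 12 cells = 6012  → 5.0250
row 13: Σ corner-gray over 12 cells = 6513  → 5.4437
row 14: Σ corner-gray over 12 cells = 5957  → 4.9790
Σ rows: total corner-gray = 91819  → 76.7443 mm³


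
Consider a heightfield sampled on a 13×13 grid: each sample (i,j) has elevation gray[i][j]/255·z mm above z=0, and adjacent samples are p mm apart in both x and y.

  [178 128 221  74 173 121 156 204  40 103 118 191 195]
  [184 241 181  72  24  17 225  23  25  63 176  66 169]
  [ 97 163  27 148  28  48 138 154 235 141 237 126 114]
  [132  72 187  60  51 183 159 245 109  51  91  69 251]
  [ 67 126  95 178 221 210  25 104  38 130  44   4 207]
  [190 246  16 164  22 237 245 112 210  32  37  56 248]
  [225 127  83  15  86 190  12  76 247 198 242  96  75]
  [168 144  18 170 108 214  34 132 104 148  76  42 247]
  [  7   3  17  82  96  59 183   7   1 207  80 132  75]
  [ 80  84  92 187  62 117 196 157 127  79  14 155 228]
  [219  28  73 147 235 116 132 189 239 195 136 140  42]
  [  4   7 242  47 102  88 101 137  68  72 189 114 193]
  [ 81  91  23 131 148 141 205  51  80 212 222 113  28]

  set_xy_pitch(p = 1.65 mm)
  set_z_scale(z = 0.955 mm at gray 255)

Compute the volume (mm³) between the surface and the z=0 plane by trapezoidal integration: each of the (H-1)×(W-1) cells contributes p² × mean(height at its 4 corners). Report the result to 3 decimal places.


174.225

height_mm = gray/255 × 0.955; cell vol = 1.65² × mean(4 corners)
unit = 1.65² × 0.955 / (4×255) = 0.00254901 mm³ per gray-sum
row 0: Σ corner-gray over 12 cells = 6010  → 15.3195
row 1: Σ corner-gray over 12 cells = 5680  → 14.4784
row 2: Σ corner-gray over 12 cells = 6038  → 15.3909
row 3: Σ corner-gray over 12 cells = 5561  → 14.1750
row 4: Σ corner-gray over 12 cells = 5816  → 14.8250
row 5: Σ corner-gray over 12 cells = 6236  → 15.8956
row 6: Σ corner-gray over 12 cells = 5839  → 14.8837
row 7: Σ corner-gray over 12 cells = 4611  → 11.7535
row 8: Σ corner-gray over 12 cells = 4664  → 11.8886
row 9: Σ corner-gray over 12 cells = 6369  → 16.2346
row 10: Σ corner-gray over 12 cells = 6052  → 15.4266
row 11: Σ corner-gray over 12 cells = 5474  → 13.9533
Σ rows: total corner-gray = 68350  → 174.2247 mm³


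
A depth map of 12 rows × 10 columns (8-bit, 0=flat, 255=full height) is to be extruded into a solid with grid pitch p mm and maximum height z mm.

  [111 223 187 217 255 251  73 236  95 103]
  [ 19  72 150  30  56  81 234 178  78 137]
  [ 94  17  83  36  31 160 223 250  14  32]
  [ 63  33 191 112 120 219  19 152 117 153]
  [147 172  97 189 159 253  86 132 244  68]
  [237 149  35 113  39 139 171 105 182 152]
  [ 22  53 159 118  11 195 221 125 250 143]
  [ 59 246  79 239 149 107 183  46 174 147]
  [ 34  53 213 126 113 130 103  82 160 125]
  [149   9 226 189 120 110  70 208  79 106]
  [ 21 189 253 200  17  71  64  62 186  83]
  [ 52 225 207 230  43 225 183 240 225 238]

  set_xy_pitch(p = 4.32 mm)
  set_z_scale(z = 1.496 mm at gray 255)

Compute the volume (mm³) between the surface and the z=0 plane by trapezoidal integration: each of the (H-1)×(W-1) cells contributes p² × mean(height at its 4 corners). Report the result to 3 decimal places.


height_mm = gray/255 × 1.496; cell vol = 4.32² × mean(4 corners)
unit = 4.32² × 1.496 / (4×255) = 0.0273715 mm³ per gray-sum
row 0: Σ corner-gray over 9 cells = 5202  → 142.3866
row 1: Σ corner-gray over 9 cells = 3668  → 100.3987
row 2: Σ corner-gray over 9 cells = 3896  → 106.6394
row 3: Σ corner-gray over 9 cells = 5021  → 137.4324
row 4: Σ corner-gray over 9 cells = 5134  → 140.5254
row 5: Σ corner-gray over 9 cells = 4684  → 128.2082
row 6: Σ corner-gray over 9 cells = 5081  → 139.0747
row 7: Σ corner-gray over 9 cells = 4771  → 130.5895
row 8: Σ corner-gray over 9 cells = 4396  → 120.3252
row 9: Σ corner-gray over 9 cells = 4465  → 122.2138
row 10: Σ corner-gray over 9 cells = 5634  → 154.2111
Σ rows: total corner-gray = 51952  → 1422.0052 mm³

1422.005


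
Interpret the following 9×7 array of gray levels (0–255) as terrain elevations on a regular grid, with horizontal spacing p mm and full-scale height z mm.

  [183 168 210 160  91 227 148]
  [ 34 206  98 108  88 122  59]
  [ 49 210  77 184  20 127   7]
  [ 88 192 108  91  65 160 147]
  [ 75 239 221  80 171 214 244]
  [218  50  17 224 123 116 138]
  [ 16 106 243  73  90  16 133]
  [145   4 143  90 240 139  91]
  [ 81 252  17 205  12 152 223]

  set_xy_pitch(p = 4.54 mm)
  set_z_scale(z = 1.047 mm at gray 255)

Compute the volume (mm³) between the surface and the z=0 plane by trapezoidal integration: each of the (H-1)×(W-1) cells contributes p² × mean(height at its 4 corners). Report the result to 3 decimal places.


514.776

height_mm = gray/255 × 1.047; cell vol = 4.54² × mean(4 corners)
unit = 4.54² × 1.047 / (4×255) = 0.0211572 mm³ per gray-sum
row 0: Σ corner-gray over 6 cells = 3380  → 71.5113
row 1: Σ corner-gray over 6 cells = 2629  → 55.6223
row 2: Σ corner-gray over 6 cells = 2759  → 58.3727
row 3: Σ corner-gray over 6 cells = 3636  → 76.9276
row 4: Σ corner-gray over 6 cells = 3585  → 75.8486
row 5: Σ corner-gray over 6 cells = 2621  → 55.4530
row 6: Σ corner-gray over 6 cells = 2673  → 56.5532
row 7: Σ corner-gray over 6 cells = 3048  → 64.4871
Σ rows: total corner-gray = 24331  → 514.7759 mm³


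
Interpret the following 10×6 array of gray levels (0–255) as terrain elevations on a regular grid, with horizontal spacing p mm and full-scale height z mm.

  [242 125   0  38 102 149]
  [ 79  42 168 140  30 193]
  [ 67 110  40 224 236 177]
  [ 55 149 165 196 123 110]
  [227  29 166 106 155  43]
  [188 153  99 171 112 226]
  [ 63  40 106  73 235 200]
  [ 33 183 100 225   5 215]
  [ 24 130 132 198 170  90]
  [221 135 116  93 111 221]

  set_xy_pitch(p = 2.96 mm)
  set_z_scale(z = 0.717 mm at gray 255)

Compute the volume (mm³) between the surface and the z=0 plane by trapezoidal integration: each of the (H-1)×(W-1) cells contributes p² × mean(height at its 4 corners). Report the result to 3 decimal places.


height_mm = gray/255 × 0.717; cell vol = 2.96² × mean(4 corners)
unit = 2.96² × 0.717 / (4×255) = 0.00615889 mm³ per gray-sum
row 0: Σ corner-gray over 5 cells = 1953  → 12.0283
row 1: Σ corner-gray over 5 cells = 2496  → 15.3726
row 2: Σ corner-gray over 5 cells = 2895  → 17.8300
row 3: Σ corner-gray over 5 cells = 2613  → 16.0932
row 4: Σ corner-gray over 5 cells = 2666  → 16.4196
row 5: Σ corner-gray over 5 cells = 2655  → 16.3519
row 6: Σ corner-gray over 5 cells = 2445  → 15.0585
row 7: Σ corner-gray over 5 cells = 2648  → 16.3087
row 8: Σ corner-gray over 5 cells = 2726  → 16.7891
Σ rows: total corner-gray = 23097  → 142.2519 mm³

142.252


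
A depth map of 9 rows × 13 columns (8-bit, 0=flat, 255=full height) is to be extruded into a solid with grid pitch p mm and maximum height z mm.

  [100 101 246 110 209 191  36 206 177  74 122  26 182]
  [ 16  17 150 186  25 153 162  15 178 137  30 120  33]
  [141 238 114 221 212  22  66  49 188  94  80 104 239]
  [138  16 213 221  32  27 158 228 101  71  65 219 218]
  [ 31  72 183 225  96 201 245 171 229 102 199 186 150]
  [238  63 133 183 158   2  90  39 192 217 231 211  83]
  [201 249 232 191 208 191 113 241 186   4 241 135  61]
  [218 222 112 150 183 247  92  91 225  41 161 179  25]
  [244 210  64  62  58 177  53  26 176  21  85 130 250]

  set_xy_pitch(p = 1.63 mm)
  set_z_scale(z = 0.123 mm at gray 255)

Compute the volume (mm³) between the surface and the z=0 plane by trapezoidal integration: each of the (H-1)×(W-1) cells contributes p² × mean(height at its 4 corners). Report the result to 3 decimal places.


17.178

height_mm = gray/255 × 0.123; cell vol = 1.63² × mean(4 corners)
unit = 1.63² × 0.123 / (4×255) = 0.000320391 mm³ per gray-sum
row 0: Σ corner-gray over 12 cells = 5673  → 1.8176
row 1: Σ corner-gray over 12 cells = 5551  → 1.7785
row 2: Σ corner-gray over 12 cells = 6214  → 1.9909
row 3: Σ corner-gray over 12 cells = 7057  → 2.2610
row 4: Σ corner-gray over 12 cells = 7358  → 2.3574
row 5: Σ corner-gray over 12 cells = 7603  → 2.4359
row 6: Σ corner-gray over 12 cells = 7893  → 2.5288
row 7: Σ corner-gray over 12 cells = 6267  → 2.0079
Σ rows: total corner-gray = 53616  → 17.1781 mm³


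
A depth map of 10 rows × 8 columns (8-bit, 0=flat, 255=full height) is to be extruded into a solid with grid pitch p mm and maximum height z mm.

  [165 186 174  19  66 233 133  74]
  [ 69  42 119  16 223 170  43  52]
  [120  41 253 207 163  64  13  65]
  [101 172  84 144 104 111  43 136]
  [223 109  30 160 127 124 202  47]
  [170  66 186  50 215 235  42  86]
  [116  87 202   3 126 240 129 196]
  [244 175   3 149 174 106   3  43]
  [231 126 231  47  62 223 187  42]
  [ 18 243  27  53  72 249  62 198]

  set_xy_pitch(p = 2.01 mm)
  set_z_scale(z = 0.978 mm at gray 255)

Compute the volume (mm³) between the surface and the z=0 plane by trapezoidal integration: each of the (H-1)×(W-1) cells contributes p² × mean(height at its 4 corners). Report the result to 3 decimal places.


118.905

height_mm = gray/255 × 0.978; cell vol = 2.01² × mean(4 corners)
unit = 2.01² × 0.978 / (4×255) = 0.00387374 mm³ per gray-sum
row 0: Σ corner-gray over 7 cells = 3208  → 12.4270
row 1: Σ corner-gray over 7 cells = 3014  → 11.6755
row 2: Σ corner-gray over 7 cells = 3220  → 12.4735
row 3: Σ corner-gray over 7 cells = 3327  → 12.8879
row 4: Σ corner-gray over 7 cells = 3618  → 14.0152
row 5: Σ corner-gray over 7 cells = 3730  → 14.4491
row 6: Σ corner-gray over 7 cells = 3393  → 13.1436
row 7: Σ corner-gray over 7 cells = 3532  → 13.6821
row 8: Σ corner-gray over 7 cells = 3653  → 14.1508
Σ rows: total corner-gray = 30695  → 118.9045 mm³


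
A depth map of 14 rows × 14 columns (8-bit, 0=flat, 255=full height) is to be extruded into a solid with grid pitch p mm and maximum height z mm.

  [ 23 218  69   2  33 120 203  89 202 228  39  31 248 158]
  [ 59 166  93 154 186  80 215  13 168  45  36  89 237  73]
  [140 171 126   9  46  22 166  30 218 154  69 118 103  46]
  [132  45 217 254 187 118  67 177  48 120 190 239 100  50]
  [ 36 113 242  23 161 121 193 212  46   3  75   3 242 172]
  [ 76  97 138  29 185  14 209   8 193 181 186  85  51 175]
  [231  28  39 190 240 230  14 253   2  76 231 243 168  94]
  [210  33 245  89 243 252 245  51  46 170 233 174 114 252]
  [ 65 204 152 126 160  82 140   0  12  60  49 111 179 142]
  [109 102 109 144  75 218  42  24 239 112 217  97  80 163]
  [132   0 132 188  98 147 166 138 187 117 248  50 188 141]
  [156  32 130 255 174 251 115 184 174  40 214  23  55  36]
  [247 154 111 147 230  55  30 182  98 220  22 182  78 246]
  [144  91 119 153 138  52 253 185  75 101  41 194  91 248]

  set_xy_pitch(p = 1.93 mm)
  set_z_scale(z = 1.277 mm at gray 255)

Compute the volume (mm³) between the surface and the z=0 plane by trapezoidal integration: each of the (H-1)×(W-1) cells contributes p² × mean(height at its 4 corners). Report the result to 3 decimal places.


404.156

height_mm = gray/255 × 1.277; cell vol = 1.93² × mean(4 corners)
unit = 1.93² × 1.277 / (4×255) = 0.00466343 mm³ per gray-sum
row 0: Σ corner-gray over 13 cells = 6241  → 29.1045
row 1: Σ corner-gray over 13 cells = 5746  → 26.7961
row 2: Σ corner-gray over 13 cells = 6356  → 29.6408
row 3: Σ corner-gray over 13 cells = 6782  → 31.6274
row 4: Σ corner-gray over 13 cells = 6079  → 28.3490
row 5: Σ corner-gray over 13 cells = 6756  → 31.5061
row 6: Σ corner-gray over 13 cells = 8005  → 37.3307
row 7: Σ corner-gray over 13 cells = 7009  → 32.6860
row 8: Σ corner-gray over 13 cells = 5947  → 27.7334
row 9: Σ corner-gray over 13 cells = 6781  → 31.6227
row 10: Σ corner-gray over 13 cells = 7077  → 33.0031
row 11: Σ corner-gray over 13 cells = 6997  → 32.6300
row 12: Σ corner-gray over 13 cells = 6889  → 32.1264
Σ rows: total corner-gray = 86665  → 404.1561 mm³


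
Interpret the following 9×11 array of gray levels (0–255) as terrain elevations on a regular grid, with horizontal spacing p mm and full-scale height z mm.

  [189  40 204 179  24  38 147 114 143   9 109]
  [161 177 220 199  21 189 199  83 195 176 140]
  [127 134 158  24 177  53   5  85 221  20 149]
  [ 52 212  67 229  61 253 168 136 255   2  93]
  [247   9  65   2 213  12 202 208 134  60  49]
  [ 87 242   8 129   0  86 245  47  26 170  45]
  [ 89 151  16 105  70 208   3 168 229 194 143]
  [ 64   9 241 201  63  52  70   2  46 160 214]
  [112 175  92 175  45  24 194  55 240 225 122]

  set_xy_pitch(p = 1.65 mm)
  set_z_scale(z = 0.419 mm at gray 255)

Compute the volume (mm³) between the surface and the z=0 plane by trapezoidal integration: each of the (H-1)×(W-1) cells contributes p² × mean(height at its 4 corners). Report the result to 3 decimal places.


height_mm = gray/255 × 0.419; cell vol = 1.65² × mean(4 corners)
unit = 1.65² × 0.419 / (4×255) = 0.00111836 mm³ per gray-sum
row 0: Σ corner-gray over 10 cells = 5313  → 5.9418
row 1: Σ corner-gray over 10 cells = 5249  → 5.8703
row 2: Σ corner-gray over 10 cells = 4941  → 5.5258
row 3: Σ corner-gray over 10 cells = 5017  → 5.6108
row 4: Σ corner-gray over 10 cells = 4144  → 4.6345
row 5: Σ corner-gray over 10 cells = 4558  → 5.0975
row 6: Σ corner-gray over 10 cells = 4486  → 5.0170
row 7: Σ corner-gray over 10 cells = 4650  → 5.2004
Σ rows: total corner-gray = 38358  → 42.8981 mm³

42.898


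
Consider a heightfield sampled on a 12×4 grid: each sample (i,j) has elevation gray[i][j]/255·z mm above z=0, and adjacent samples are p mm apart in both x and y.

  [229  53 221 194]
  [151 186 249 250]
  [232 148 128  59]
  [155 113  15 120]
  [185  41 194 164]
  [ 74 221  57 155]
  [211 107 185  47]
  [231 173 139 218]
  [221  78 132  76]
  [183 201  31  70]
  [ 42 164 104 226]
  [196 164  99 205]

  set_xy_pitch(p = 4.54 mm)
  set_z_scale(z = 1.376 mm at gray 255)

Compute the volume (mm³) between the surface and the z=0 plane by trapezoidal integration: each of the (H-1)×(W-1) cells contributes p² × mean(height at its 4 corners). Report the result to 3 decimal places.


height_mm = gray/255 × 1.376; cell vol = 4.54² × mean(4 corners)
unit = 4.54² × 1.376 / (4×255) = 0.0278055 mm³ per gray-sum
row 0: Σ corner-gray over 3 cells = 2242  → 62.3398
row 1: Σ corner-gray over 3 cells = 2114  → 58.7807
row 2: Σ corner-gray over 3 cells = 1374  → 38.2047
row 3: Σ corner-gray over 3 cells = 1350  → 37.5374
row 4: Σ corner-gray over 3 cells = 1604  → 44.5999
row 5: Σ corner-gray over 3 cells = 1627  → 45.2395
row 6: Σ corner-gray over 3 cells = 1915  → 53.2474
row 7: Σ corner-gray over 3 cells = 1790  → 49.7718
row 8: Σ corner-gray over 3 cells = 1434  → 39.8730
row 9: Σ corner-gray over 3 cells = 1521  → 42.2921
row 10: Σ corner-gray over 3 cells = 1731  → 48.1312
Σ rows: total corner-gray = 18702  → 520.0176 mm³

520.018


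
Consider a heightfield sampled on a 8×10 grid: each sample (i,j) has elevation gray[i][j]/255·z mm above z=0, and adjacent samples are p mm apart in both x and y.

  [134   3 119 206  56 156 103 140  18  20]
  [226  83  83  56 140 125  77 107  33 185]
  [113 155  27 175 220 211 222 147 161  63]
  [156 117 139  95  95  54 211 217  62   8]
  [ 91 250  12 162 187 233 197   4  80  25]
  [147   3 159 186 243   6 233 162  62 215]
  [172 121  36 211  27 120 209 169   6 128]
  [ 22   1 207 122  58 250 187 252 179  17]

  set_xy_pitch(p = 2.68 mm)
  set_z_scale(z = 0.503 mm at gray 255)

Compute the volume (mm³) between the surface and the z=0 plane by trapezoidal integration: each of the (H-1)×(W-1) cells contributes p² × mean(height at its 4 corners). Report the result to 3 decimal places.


112.367

height_mm = gray/255 × 0.503; cell vol = 2.68² × mean(4 corners)
unit = 2.68² × 0.503 / (4×255) = 0.00354191 mm³ per gray-sum
row 0: Σ corner-gray over 9 cells = 3575  → 12.6623
row 1: Σ corner-gray over 9 cells = 4631  → 16.4026
row 2: Σ corner-gray over 9 cells = 4956  → 17.5537
row 3: Σ corner-gray over 9 cells = 4510  → 15.9740
row 4: Σ corner-gray over 9 cells = 4836  → 17.1287
row 5: Σ corner-gray over 9 cells = 4568  → 16.1794
row 6: Σ corner-gray over 9 cells = 4649  → 16.4663
Σ rows: total corner-gray = 31725  → 112.3671 mm³


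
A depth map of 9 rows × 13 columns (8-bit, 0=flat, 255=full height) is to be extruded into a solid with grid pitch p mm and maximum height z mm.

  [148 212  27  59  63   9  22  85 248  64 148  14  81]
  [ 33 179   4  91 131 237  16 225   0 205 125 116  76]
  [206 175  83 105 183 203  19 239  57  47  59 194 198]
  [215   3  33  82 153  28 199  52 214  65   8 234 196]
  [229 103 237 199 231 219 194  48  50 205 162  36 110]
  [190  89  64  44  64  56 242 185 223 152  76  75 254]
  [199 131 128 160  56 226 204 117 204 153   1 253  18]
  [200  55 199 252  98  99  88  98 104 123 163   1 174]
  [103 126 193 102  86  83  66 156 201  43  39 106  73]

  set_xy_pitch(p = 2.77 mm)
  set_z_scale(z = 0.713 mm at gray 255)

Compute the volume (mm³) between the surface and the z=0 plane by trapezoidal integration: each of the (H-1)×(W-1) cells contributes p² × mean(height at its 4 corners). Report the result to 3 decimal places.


height_mm = gray/255 × 0.713; cell vol = 2.77² × mean(4 corners)
unit = 2.77² × 0.713 / (4×255) = 0.00536351 mm³ per gray-sum
row 0: Σ corner-gray over 12 cells = 4898  → 26.2705
row 1: Σ corner-gray over 12 cells = 5899  → 31.6393
row 2: Σ corner-gray over 12 cells = 5685  → 30.4915
row 3: Σ corner-gray over 12 cells = 6260  → 33.5756
row 4: Σ corner-gray over 12 cells = 6691  → 35.8872
row 5: Σ corner-gray over 12 cells = 6467  → 34.6858
row 6: Σ corner-gray over 12 cells = 6417  → 34.4176
row 7: Σ corner-gray over 12 cells = 5512  → 29.5637
Σ rows: total corner-gray = 47829  → 256.5312 mm³

256.531


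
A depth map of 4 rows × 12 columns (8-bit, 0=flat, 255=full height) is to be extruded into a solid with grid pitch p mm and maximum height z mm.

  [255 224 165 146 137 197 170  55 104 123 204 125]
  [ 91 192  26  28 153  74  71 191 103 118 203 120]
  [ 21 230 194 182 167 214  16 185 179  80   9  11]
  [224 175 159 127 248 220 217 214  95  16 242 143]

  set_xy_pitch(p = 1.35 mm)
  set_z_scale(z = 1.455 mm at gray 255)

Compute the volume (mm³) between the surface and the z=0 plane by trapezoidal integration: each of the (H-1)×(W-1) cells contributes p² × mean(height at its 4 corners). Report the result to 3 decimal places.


47.235

height_mm = gray/255 × 1.455; cell vol = 1.35² × mean(4 corners)
unit = 1.35² × 1.455 / (4×255) = 0.00259974 mm³ per gray-sum
row 0: Σ corner-gray over 11 cells = 5959  → 15.4919
row 1: Σ corner-gray over 11 cells = 5473  → 14.2284
row 2: Σ corner-gray over 11 cells = 6737  → 17.5145
Σ rows: total corner-gray = 18169  → 47.2347 mm³


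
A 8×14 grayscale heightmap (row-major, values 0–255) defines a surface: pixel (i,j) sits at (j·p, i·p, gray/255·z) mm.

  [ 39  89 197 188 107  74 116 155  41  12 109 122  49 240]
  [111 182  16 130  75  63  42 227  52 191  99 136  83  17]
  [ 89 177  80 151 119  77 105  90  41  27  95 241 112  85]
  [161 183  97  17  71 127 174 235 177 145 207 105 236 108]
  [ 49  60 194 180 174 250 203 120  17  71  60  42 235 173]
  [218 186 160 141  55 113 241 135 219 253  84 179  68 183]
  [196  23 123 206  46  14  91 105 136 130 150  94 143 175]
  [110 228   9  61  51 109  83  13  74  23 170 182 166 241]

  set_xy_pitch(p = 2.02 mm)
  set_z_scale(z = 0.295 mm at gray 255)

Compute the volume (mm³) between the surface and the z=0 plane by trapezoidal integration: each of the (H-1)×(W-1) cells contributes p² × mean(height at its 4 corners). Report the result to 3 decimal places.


53.058

height_mm = gray/255 × 0.295; cell vol = 2.02² × mean(4 corners)
unit = 2.02² × 0.295 / (4×255) = 0.00118012 mm³ per gray-sum
row 0: Σ corner-gray over 13 cells = 5517  → 6.5107
row 1: Σ corner-gray over 13 cells = 5524  → 6.5190
row 2: Σ corner-gray over 13 cells = 6621  → 7.8135
row 3: Σ corner-gray over 13 cells = 7251  → 8.5570
row 4: Σ corner-gray over 13 cells = 7503  → 8.8544
row 5: Σ corner-gray over 13 cells = 6962  → 8.2160
row 6: Σ corner-gray over 13 cells = 5582  → 6.5874
Σ rows: total corner-gray = 44960  → 53.0580 mm³


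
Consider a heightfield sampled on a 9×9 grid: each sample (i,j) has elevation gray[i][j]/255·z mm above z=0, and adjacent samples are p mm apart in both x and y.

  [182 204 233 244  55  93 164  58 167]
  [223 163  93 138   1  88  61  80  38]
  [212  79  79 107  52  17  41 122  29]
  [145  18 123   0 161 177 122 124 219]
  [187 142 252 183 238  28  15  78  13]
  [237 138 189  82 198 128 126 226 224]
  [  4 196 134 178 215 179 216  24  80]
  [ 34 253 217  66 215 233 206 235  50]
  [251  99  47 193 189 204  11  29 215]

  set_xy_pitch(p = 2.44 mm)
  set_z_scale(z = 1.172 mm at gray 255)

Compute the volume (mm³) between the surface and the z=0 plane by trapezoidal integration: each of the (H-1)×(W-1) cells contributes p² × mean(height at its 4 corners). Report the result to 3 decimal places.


height_mm = gray/255 × 1.172; cell vol = 2.44² × mean(4 corners)
unit = 2.44² × 1.172 / (4×255) = 0.0068408 mm³ per gray-sum
row 0: Σ corner-gray over 8 cells = 3960  → 27.0896
row 1: Σ corner-gray over 8 cells = 2744  → 18.7712
row 2: Σ corner-gray over 8 cells = 3049  → 20.8576
row 3: Σ corner-gray over 8 cells = 3886  → 26.5834
row 4: Σ corner-gray over 8 cells = 4707  → 32.1997
row 5: Σ corner-gray over 8 cells = 5003  → 34.2245
row 6: Σ corner-gray over 8 cells = 5302  → 36.2699
row 7: Σ corner-gray over 8 cells = 4944  → 33.8209
Σ rows: total corner-gray = 33595  → 229.8168 mm³

229.817


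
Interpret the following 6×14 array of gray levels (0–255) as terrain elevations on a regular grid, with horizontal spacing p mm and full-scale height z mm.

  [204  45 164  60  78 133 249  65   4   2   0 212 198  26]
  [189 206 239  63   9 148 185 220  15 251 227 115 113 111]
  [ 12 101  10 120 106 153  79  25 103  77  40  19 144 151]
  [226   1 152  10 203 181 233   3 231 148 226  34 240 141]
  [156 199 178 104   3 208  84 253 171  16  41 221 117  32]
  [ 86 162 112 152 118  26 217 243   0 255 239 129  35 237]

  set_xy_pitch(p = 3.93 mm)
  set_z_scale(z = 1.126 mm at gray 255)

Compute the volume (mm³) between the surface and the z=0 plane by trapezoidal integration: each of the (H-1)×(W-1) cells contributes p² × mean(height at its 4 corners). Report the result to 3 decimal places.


height_mm = gray/255 × 1.126; cell vol = 3.93² × mean(4 corners)
unit = 3.93² × 1.126 / (4×255) = 0.01705 mm³ per gray-sum
row 0: Σ corner-gray over 13 cells = 6532  → 111.3703
row 1: Σ corner-gray over 13 cells = 5999  → 102.2827
row 2: Σ corner-gray over 13 cells = 5808  → 99.0262
row 3: Σ corner-gray over 13 cells = 7069  → 120.5262
row 4: Σ corner-gray over 13 cells = 7077  → 120.6626
Σ rows: total corner-gray = 32485  → 553.8679 mm³

553.868


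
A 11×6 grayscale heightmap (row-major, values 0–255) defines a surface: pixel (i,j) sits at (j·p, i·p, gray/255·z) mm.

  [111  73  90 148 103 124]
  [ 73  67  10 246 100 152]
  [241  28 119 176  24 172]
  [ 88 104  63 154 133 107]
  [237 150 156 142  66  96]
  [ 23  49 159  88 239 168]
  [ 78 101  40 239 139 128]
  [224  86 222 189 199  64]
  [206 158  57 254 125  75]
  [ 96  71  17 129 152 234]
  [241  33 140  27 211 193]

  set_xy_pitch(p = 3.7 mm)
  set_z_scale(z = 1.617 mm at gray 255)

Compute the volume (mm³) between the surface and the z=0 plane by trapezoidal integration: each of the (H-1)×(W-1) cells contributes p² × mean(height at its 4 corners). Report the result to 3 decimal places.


height_mm = gray/255 × 1.617; cell vol = 3.7² × mean(4 corners)
unit = 3.7² × 1.617 / (4×255) = 0.0217027 mm³ per gray-sum
row 0: Σ corner-gray over 5 cells = 2134  → 46.3135
row 1: Σ corner-gray over 5 cells = 2178  → 47.2684
row 2: Σ corner-gray over 5 cells = 2210  → 47.9629
row 3: Σ corner-gray over 5 cells = 2464  → 53.4754
row 4: Σ corner-gray over 5 cells = 2622  → 56.9044
row 5: Σ corner-gray over 5 cells = 2505  → 54.3652
row 6: Σ corner-gray over 5 cells = 2924  → 63.4586
row 7: Σ corner-gray over 5 cells = 3149  → 68.3417
row 8: Σ corner-gray over 5 cells = 2537  → 55.0597
row 9: Σ corner-gray over 5 cells = 2324  → 50.4370
Σ rows: total corner-gray = 25047  → 543.5869 mm³

543.587


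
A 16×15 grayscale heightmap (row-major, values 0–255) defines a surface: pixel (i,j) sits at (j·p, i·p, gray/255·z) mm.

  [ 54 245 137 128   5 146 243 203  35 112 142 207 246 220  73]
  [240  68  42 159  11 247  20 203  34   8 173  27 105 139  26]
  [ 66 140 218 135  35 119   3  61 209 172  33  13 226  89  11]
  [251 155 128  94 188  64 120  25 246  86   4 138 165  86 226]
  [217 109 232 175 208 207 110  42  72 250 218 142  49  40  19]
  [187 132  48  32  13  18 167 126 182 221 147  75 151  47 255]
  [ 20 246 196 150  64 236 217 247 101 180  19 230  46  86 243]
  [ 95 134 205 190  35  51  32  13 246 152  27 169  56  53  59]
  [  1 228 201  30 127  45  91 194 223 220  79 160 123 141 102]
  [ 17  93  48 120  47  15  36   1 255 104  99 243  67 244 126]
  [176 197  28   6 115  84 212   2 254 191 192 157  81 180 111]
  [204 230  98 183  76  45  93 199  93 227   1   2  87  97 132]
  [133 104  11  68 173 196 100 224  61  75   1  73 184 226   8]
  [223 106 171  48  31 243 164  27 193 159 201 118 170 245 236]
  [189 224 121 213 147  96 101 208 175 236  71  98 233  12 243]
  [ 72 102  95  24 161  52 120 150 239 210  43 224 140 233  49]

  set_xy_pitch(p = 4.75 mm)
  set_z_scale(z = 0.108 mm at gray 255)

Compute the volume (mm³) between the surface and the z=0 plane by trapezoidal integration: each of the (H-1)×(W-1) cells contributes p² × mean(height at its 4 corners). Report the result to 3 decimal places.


251.836

height_mm = gray/255 × 0.108; cell vol = 4.75² × mean(4 corners)
unit = 4.75² × 0.108 / (4×255) = 0.00238897 mm³ per gray-sum
row 0: Σ corner-gray over 14 cells = 7003  → 16.7300
row 1: Σ corner-gray over 14 cells = 5721  → 13.6673
row 2: Σ corner-gray over 14 cells = 6458  → 15.4280
row 3: Σ corner-gray over 14 cells = 7419  → 17.7238
row 4: Σ corner-gray over 14 cells = 7104  → 16.9712
row 5: Σ corner-gray over 14 cells = 7459  → 17.8193
row 6: Σ corner-gray over 14 cells = 7179  → 17.1504
row 7: Σ corner-gray over 14 cells = 6707  → 16.0228
row 8: Σ corner-gray over 14 cells = 6714  → 16.0395
row 9: Σ corner-gray over 14 cells = 6572  → 15.7003
row 10: Σ corner-gray over 14 cells = 6883  → 16.4433
row 11: Σ corner-gray over 14 cells = 6331  → 15.1246
row 12: Σ corner-gray over 14 cells = 7344  → 17.5446
row 13: Σ corner-gray over 14 cells = 8513  → 20.3373
row 14: Σ corner-gray over 14 cells = 8009  → 19.1333
Σ rows: total corner-gray = 105416  → 251.8357 mm³
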